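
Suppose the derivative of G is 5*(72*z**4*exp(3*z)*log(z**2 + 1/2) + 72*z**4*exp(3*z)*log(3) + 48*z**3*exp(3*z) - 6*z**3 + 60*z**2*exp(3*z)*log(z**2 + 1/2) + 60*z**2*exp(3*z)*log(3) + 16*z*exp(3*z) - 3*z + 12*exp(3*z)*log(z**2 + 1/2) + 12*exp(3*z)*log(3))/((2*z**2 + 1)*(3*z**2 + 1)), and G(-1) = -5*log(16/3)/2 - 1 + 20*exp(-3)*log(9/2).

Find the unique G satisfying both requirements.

A candidate passes only if d/dz[G] lands on the given G'(z) exactly.
A general antiderivative is 20*exp(3*z)*log(3*z**2 + 3/2) - 5*log(4*z**2 + 4/3)/2 + C.
The condition gives C = -5*log(16/3)/2 - 1 + 20*exp(-3)*log(9/2) - (-5*log(16/3)/2 + 20*exp(-3)*log(9/2)) = -1.
So G(z) = (40*exp(3*z)*log(3*z**2 + 3/2) - 5*log(4*z**2 + 4/3) - 2)/2.
Check: d/dz[(40*exp(3*z)*log(3*z**2 + 3/2) - 5*log(4*z**2 + 4/3) - 2)/2] = (360*z**4*exp(3*z)*log(z**2 + 1/2) + 360*z**4*exp(3*z)*log(3) + 240*z**3*exp(3*z) - 30*z**3 + 300*z**2*exp(3*z)*log(z**2 + 1/2) + 300*z**2*exp(3*z)*log(3) + 80*z*exp(3*z) - 15*z + 60*exp(3*z)*log(z**2 + 1/2) + 60*exp(3*z)*log(3))/(6*z**4 + 5*z**2 + 1), which equals G'(z).

G(z) = (40*exp(3*z)*log(3*z**2 + 3/2) - 5*log(4*z**2 + 4/3) - 2)/2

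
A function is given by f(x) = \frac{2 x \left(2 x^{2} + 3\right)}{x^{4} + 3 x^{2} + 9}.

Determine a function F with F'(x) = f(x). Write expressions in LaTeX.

f matches the chain-rule pattern g'(h)*h' with inner function h(x) = \frac{2 x^{4}}{3} + 2 x^{2} + 6; substituting u = h(x) collapses the integral.
Check: d/dx[\log{\left(\frac{2 x^{4}}{3} + 2 x^{2} + 6 \right)}] = \frac{4 x^{3} + 6 x}{x^{4} + 3 x^{2} + 9}, which equals f(x).

An antiderivative is F(x) = \log{\left(\frac{2 x^{4}}{3} + 2 x^{2} + 6 \right)}.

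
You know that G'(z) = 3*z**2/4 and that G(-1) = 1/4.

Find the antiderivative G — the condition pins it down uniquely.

Recover the given G'(z) by differentiating a candidate G(z); any mismatch rules it out.
A general antiderivative is z**3/4 + C.
The condition gives C = 1/4 - (-1/4) = 1/2.
So G(z) = (z**3 + 2)/4.
Check: d/dz[(z**3 + 2)/4] = 3*z**2/4 = G'(z).

G(z) = (z**3 + 2)/4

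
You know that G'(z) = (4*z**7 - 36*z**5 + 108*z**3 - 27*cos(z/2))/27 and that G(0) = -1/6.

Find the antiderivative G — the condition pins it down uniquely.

G(z) = (z**8 - 12*z**6 + 54*z**4 - 108*sin(z/2) - 9)/54

Recover the given G'(z) by differentiating a candidate G(z); any mismatch rules it out.
A general antiderivative is 2*z**2 + 3*(1 - z**2/3)**4/2 - 2*sin(z/2) - 5/3 + C.
The condition gives C = -1/6 - (-1/6) = 0.
So G(z) = (z**8 - 12*z**6 + 54*z**4 - 108*sin(z/2) - 9)/54.
Check: d/dz[(z**8 - 12*z**6 + 54*z**4 - 108*sin(z/2) - 9)/54] = 4*z**7/27 - 4*z**5/3 + 4*z**3 - cos(z/2), which equals G'(z).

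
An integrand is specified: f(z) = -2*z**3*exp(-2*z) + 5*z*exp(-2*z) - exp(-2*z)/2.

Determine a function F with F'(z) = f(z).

An antiderivative is F(z) = (4*z**3 + 6*z**2 - 4*z - 1)*exp(-2*z)/4.

f has the shape u'v + uv' for u = z**3 + 3*z**2/2 - z - 1/4 and v = exp(-2*z) — it is the derivative of the product u*v.
Check: d/dz[(4*z**3 + 6*z**2 - 4*z - 1)*exp(-2*z)/4] = (-4*z**3 + 10*z - 1)*exp(-2*z)/2, which equals f(z).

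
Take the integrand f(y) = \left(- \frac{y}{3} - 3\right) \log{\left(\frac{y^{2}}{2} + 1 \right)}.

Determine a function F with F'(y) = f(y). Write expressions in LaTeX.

An antiderivative is F(y) = - \frac{y^{2} \log{\left(\frac{y^{2}}{2} + 1 \right)}}{6} + \frac{y^{2}}{6} - 3 y \log{\left(\frac{y^{2}}{2} + 1 \right)} + 6 y - \frac{\log{\left(y^{2} + 2 \right)}}{3} - 6 \sqrt{2} \operatorname{atan}{\left(\frac{\sqrt{2} y}{2} \right)}.

Any candidate F(y) must reproduce f(y) exactly when differentiated.
Check: d/dy[- \frac{y^{2} \log{\left(\frac{y^{2}}{2} + 1 \right)}}{6} + \frac{y^{2}}{6} - 3 y \log{\left(\frac{y^{2}}{2} + 1 \right)} + 6 y - \frac{\log{\left(y^{2} + 2 \right)}}{3} - 6 \sqrt{2} \operatorname{atan}{\left(\frac{\sqrt{2} y}{2} \right)}] = - \frac{y \log{\left(\frac{y^{2}}{2} + 1 \right)}}{3} - 3 \log{\left(\frac{y^{2}}{2} + 1 \right)}, which equals f(y).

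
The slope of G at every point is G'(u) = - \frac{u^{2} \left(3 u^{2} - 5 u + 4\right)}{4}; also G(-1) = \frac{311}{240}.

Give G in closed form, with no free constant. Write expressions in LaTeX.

Since d/du undoes antidifferentiation here, G(u) must give back the stated G'(u).
A general antiderivative is - \frac{3 u^{5}}{20} + \frac{5 u^{4}}{16} - \frac{u^{3}}{3} + C.
The condition gives C = \frac{311}{240} - (\frac{191}{240}) = \frac{1}{2}.
So G(u) = - \frac{3 u^{5}}{20} + \frac{5 u^{4}}{16} - \frac{u^{3}}{3} + \frac{1}{2}.
Check: d/du[- \frac{3 u^{5}}{20} + \frac{5 u^{4}}{16} - \frac{u^{3}}{3} + \frac{1}{2}] = - \frac{3 u^{4}}{4} + \frac{5 u^{3}}{4} - u^{2}, which equals G'(u).

G(u) = - \frac{3 u^{5}}{20} + \frac{5 u^{4}}{16} - \frac{u^{3}}{3} + \frac{1}{2}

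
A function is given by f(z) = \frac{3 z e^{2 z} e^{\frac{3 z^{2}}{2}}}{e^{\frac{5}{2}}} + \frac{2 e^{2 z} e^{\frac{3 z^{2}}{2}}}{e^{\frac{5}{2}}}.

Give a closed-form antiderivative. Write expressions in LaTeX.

An antiderivative is F(z) = \frac{e^{2 z} e^{\frac{3 z^{2}}{2}}}{e^{\frac{5}{2}}}.

f matches the chain-rule pattern g'(h)*h' with inner function h(z) = \frac{3 z^{2}}{2} + 2 z - \frac{5}{2}; substituting u = h(z) collapses the integral.
Check: d/dz[\frac{e^{2 z} e^{\frac{3 z^{2}}{2}}}{e^{\frac{5}{2}}}] = \frac{3 z e^{2 z} e^{\frac{3 z^{2}}{2}} + 2 e^{2 z} e^{\frac{3 z^{2}}{2}}}{e^{\frac{5}{2}}}, which equals f(z).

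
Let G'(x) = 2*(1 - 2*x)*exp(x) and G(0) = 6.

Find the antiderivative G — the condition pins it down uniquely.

Recognize the product-rule pattern: G'(x) = u'v + uv' with u = 6 - 4*x, v = exp(x), so integration by parts undoes it.
A general antiderivative is (6 - 4*x)*exp(x) + C.
The condition gives C = 6 - (6) = 0.
So G(x) = -4*x*exp(x) + 6*exp(x).
Check: d/dx[-4*x*exp(x) + 6*exp(x)] = -4*x*exp(x) + 2*exp(x), which equals G'(x).

G(x) = -4*x*exp(x) + 6*exp(x)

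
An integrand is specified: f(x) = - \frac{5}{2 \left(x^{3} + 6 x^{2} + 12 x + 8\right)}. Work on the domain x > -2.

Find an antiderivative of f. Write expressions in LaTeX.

An antiderivative is F(x) = \frac{5}{4 \left(x + 2\right)^{2}}.

A candidate is checked by its d/dx: the result must match f(x).
Check: d/dx[\frac{5}{4 \left(x + 2\right)^{2}}] = - \frac{5}{2 x^{3} + 12 x^{2} + 24 x + 16}, which equals f(x).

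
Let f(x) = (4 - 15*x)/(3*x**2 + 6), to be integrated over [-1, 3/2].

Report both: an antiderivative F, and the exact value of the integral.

Antiderivative: F(x) = -5*log(x**2 + 2)/2 + 2*sqrt(2)*atan(sqrt(2)*x/2)/3; value = -5*log(17/4)/2 + 2*sqrt(2)*atan(sqrt(2)/2)/3 + 2*sqrt(2)*atan(3*sqrt(2)/4)/3 + 5*log(3)/2

A candidate is checked by its d/dx: the result must match f(x).
F(x) = -5*log(x**2 + 2)/2 + 2*sqrt(2)*atan(sqrt(2)*x/2)/3 is an antiderivative of f.
Check: d/dx[-5*log(x**2 + 2)/2 + 2*sqrt(2)*atan(sqrt(2)*x/2)/3] = (4 - 15*x)/(3*x**2 + 6) = f(x).
F(3/2) = -5*log(17/4)/2 + 2*sqrt(2)*atan(3*sqrt(2)/4)/3; F(-1) = -5*log(3)/2 - 2*sqrt(2)*atan(sqrt(2)/2)/3.
Integral = F(3/2) - F(-1) = -5*log(17/4)/2 + 2*sqrt(2)*atan(sqrt(2)/2)/3 + 2*sqrt(2)*atan(3*sqrt(2)/4)/3 + 5*log(3)/2.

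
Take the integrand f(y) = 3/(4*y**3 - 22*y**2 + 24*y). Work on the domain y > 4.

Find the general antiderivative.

Factor the denominator (2*y*(y - 4)*(2*y - 3)) and decompose: f = -2/(5*(2*y - 3)) + 3/(40*(y - 4)) + 1/(8*y); each piece integrates to a log, atan, or power term.
Check: d/dy[log(y)/8 + 3*log(y - 4)/40 - log(y - 3/2)/5] = 3/(4*y**3 - 22*y**2 + 24*y) = f(y).

F(y) = log(y)/8 + 3*log(y - 4)/40 - log(y - 3/2)/5 + C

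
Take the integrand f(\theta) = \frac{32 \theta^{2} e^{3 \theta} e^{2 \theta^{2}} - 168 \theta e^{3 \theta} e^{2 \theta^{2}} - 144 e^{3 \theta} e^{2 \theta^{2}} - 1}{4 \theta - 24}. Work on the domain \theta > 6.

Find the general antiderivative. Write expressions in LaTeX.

Differentiate the proposed F(\theta) back; it has to land on f(\theta) exactly.
Check: d/d\theta[\frac{8 e^{3 \theta} e^{2 \theta^{2}} - \log{\left(\theta - 6 \right)}}{4}] = \frac{32 \theta^{2} e^{3 \theta} e^{2 \theta^{2}} - 168 \theta e^{3 \theta} e^{2 \theta^{2}} - 144 e^{3 \theta} e^{2 \theta^{2}} - 1}{4 \theta - 24} = f(\theta).

F(\theta) = \frac{8 e^{3 \theta} e^{2 \theta^{2}} - \log{\left(\theta - 6 \right)}}{4} + C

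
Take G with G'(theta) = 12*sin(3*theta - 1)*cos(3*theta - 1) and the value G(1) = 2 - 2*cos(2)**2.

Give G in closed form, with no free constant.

The substitution u = cos(3*theta - 1) works: G'(theta) is exactly (dG/du)*(du/dtheta) for that inner function.
A general antiderivative is -2*cos(3*theta - 1)**2 + C.
The condition gives C = 2 - 2*cos(2)**2 - (-2*cos(2)**2) = 2.
So G(theta) = 2 - 2*cos(3*theta - 1)**2.
Check: d/dtheta[2 - 2*cos(3*theta - 1)**2] = 12*sin(3*theta - 1)*cos(3*theta - 1) = G'(theta).

G(theta) = 2 - 2*cos(3*theta - 1)**2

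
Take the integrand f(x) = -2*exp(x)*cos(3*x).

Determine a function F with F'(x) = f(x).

An antiderivative F(x) passes only if d/dx[F] lands on f(x) exactly.
Check: d/dx[-3*exp(x)*sin(3*x)/5 - exp(x)*cos(3*x)/5] = -2*exp(x)*cos(3*x) = f(x).

An antiderivative is F(x) = -3*exp(x)*sin(3*x)/5 - exp(x)*cos(3*x)/5.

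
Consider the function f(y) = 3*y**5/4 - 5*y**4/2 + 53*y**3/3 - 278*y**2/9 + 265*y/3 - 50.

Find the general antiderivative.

F(y) = (y**2/2 - 2*y/3 + 5)**3 + C

The substitution u = y**2/2 - 2*y/3 + 5 works: f is exactly (dF/du)*(du/dy) for that inner function.
Check: d/dy[(y**2/2 - 2*y/3 + 5)**3] = 3*y**5/4 - 5*y**4/2 + 53*y**3/3 - 278*y**2/9 + 265*y/3 - 50 = f(y).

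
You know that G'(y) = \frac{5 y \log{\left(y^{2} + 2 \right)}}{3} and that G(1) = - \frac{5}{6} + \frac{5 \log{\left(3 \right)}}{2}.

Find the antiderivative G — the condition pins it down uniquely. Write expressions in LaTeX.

The proposed G(y) is checked by its d/dy: the result must match the given G'(y).
A general antiderivative is \frac{5 y^{2} \log{\left(y^{2} + 2 \right)}}{6} - \frac{5 y^{2}}{6} + \frac{5 \log{\left(y^{2} + 2 \right)}}{3} + C.
The condition gives C = - \frac{5}{6} + \frac{5 \log{\left(3 \right)}}{2} - (- \frac{5}{6} + \frac{5 \log{\left(3 \right)}}{2}) = 0.
So G(y) = \frac{5 y^{2} \log{\left(y^{2} + 2 \right)}}{6} - \frac{5 y^{2}}{6} + \frac{5 \log{\left(y^{2} + 2 \right)}}{3}.
Check: d/dy[\frac{5 y^{2} \log{\left(y^{2} + 2 \right)}}{6} - \frac{5 y^{2}}{6} + \frac{5 \log{\left(y^{2} + 2 \right)}}{3}] = \frac{5 y \log{\left(y^{2} + 2 \right)}}{3} = G'(y).

G(y) = \frac{5 y^{2} \log{\left(y^{2} + 2 \right)}}{6} - \frac{5 y^{2}}{6} + \frac{5 \log{\left(y^{2} + 2 \right)}}{3}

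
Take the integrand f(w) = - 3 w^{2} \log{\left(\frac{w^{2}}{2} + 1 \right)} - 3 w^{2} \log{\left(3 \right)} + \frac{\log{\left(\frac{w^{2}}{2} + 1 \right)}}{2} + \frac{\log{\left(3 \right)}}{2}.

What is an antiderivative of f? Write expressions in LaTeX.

The integrand splits into summands that can be handled one at a time.
Check: d/dw[\frac{2 w^{3}}{3} - 5 w + \left(- w^{3} + \frac{w}{2}\right) \log{\left(\frac{3 w^{2}}{2} + 3 \right)} + 5 \sqrt{2} \operatorname{atan}{\left(\frac{\sqrt{2} w}{2} \right)}] = - 3 w^{2} \log{\left(\frac{w^{2}}{2} + 1 \right)} - 3 w^{2} \log{\left(3 \right)} + \frac{\log{\left(\frac{w^{2}}{2} + 1 \right)}}{2} + \frac{\log{\left(3 \right)}}{2} = f(w).

An antiderivative is F(w) = \frac{2 w^{3}}{3} - 5 w + \left(- w^{3} + \frac{w}{2}\right) \log{\left(\frac{3 w^{2}}{2} + 3 \right)} + 5 \sqrt{2} \operatorname{atan}{\left(\frac{\sqrt{2} w}{2} \right)}.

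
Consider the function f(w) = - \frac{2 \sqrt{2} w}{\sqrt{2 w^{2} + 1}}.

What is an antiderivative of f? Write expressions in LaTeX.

f matches the chain-rule pattern g'(h)*h' with inner function h(w) = 4 w^{2} + 2; substituting u = h(w) collapses the integral.
Check: d/dw[- \sqrt{2} \sqrt{2 w^{2} + 1}] = - \frac{2 \sqrt{2} w}{\sqrt{2 w^{2} + 1}} = f(w).

An antiderivative is F(w) = - \sqrt{2} \sqrt{2 w^{2} + 1}.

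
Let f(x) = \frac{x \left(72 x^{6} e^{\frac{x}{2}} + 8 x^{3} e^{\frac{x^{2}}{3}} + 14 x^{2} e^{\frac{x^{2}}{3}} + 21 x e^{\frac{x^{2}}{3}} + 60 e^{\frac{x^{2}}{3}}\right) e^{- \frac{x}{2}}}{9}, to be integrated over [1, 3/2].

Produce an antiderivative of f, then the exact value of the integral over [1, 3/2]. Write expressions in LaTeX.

A first test for any F(x): its x-derivative must equal f(x) identically.
F(x) = x^{8} - \frac{4 \left(- x^{3} - \frac{5 x^{2}}{2}\right) e^{\frac{x^{2}}{3} - \frac{x}{2}}}{3} is an antiderivative of f.
Check: d/dx[x^{8} - \frac{4 \left(- x^{3} - \frac{5 x^{2}}{2}\right) e^{\frac{x^{2}}{3} - \frac{x}{2}}}{3}] = 8 x^{7} + \frac{8 x^{4} e^{- \frac{x}{2}} e^{\frac{x^{2}}{3}}}{9} + \frac{14 x^{3} e^{- \frac{x}{2}} e^{\frac{x^{2}}{3}}}{9} + \frac{7 x^{2} e^{- \frac{x}{2}} e^{\frac{x^{2}}{3}}}{3} + \frac{20 x e^{- \frac{x}{2}} e^{\frac{x^{2}}{3}}}{3}, which equals f(x).
F(3/2) = \frac{9633}{256}; F(1) = 1 + \frac{14}{3 e^{\frac{1}{6}}}.
Integral = F(3/2) - F(1) = \frac{9377}{256} - \frac{14}{3 e^{\frac{1}{6}}}.

Antiderivative: F(x) = x^{8} - \frac{4 \left(- x^{3} - \frac{5 x^{2}}{2}\right) e^{\frac{x^{2}}{3} - \frac{x}{2}}}{3}; value = \frac{9377}{256} - \frac{14}{3 e^{\frac{1}{6}}}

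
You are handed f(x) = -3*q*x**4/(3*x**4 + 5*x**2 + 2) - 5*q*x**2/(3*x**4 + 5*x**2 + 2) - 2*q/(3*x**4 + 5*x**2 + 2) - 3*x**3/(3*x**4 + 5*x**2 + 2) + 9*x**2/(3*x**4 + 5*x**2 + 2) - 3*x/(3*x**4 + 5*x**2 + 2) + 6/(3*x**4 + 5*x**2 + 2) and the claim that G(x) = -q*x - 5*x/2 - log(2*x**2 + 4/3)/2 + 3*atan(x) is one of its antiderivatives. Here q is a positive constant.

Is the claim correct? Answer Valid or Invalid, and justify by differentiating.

Invalid: d/dx[G] - f = -5/2, which is not 0.

d/dx[G] = (-6*q*x**4 - 10*q*x**2 - 4*q - 15*x**4 - 6*x**3 - 7*x**2 - 6*x + 2)/(6*x**4 + 10*x**2 + 4)
d/dx[G] - f(x) = -5/2 != 0.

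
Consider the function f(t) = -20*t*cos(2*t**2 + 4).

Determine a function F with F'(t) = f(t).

f matches the chain-rule pattern g'(h)*h' with inner function h(t) = 2*t**2 + 4; substituting u = h(t) collapses the integral.
Check: d/dt[-5*sin(2*t**2 + 4)] = -20*t*cos(2*t**2 + 4) = f(t).

An antiderivative is F(t) = -5*sin(2*t**2 + 4).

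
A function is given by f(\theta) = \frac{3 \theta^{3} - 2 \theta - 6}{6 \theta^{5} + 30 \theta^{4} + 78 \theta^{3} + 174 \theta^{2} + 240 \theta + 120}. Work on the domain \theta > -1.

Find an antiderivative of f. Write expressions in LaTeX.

An antiderivative is F(\theta) = - \frac{7 \log{\left(\theta + 1 \right)}}{36} + \frac{16 \log{\left(\theta + 2 \right)}}{243} + \frac{125 \log{\left(\theta^{2} + 5 \right)}}{1944} - \frac{43 \sqrt{5} \operatorname{atan}{\left(\frac{\sqrt{5} \theta}{5} \right)}}{4860} - \frac{13}{27 \theta + 54}.

Factor the denominator (6 \left(\theta + 1\right) \left(\theta + 2\right)^{2} \left(\theta^{2} + 5\right)) and decompose: f = \frac{125 \theta - 43}{972 \left(\theta^{2} + 5\right)} + \frac{16}{243 \left(\theta + 2\right)} + \frac{13}{27 \left(\theta + 2\right)^{2}} - \frac{7}{36 \left(\theta + 1\right)}; each piece integrates to a log, atan, or power term.
Check: d/d\theta[- \frac{7 \log{\left(\theta + 1 \right)}}{36} + \frac{16 \log{\left(\theta + 2 \right)}}{243} + \frac{125 \log{\left(\theta^{2} + 5 \right)}}{1944} - \frac{43 \sqrt{5} \operatorname{atan}{\left(\frac{\sqrt{5} \theta}{5} \right)}}{4860} - \frac{13}{27 \theta + 54}] = \frac{3 \theta^{3} - 2 \theta - 6}{6 \theta^{5} + 30 \theta^{4} + 78 \theta^{3} + 174 \theta^{2} + 240 \theta + 120} = f(\theta).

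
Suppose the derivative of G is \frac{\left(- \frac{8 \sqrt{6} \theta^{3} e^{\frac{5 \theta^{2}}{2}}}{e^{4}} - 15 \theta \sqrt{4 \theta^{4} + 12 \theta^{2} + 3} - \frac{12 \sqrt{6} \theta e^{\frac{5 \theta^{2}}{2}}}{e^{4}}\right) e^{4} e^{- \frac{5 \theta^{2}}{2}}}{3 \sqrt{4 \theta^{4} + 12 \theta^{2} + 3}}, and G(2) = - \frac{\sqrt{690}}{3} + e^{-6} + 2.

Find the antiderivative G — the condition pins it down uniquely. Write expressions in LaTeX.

Whatever form G(\theta) takes, its d/d\theta must return the stated G'(\theta).
A general antiderivative is - 2 \sqrt{\frac{2 \theta^{4}}{3} + 2 \theta^{2} + \frac{1}{2}} + e^{4 - \frac{5 \theta^{2}}{2}} + C.
The condition gives C = - \frac{\sqrt{690}}{3} + e^{-6} + 2 - (- \frac{\sqrt{690}}{3} + e^{-6}) = 2.
So G(\theta) = \frac{- \sqrt{6} \sqrt{4 \theta^{4} + 12 \theta^{2} + 3} + 6 + 3 e^{4} e^{- \frac{5 \theta^{2}}{2}}}{3}.
Check: d/d\theta[\frac{- \sqrt{6} \sqrt{4 \theta^{4} + 12 \theta^{2} + 3} + 6 + 3 e^{4} e^{- \frac{5 \theta^{2}}{2}}}{3}] = \frac{\left(- 8 \sqrt{6} \theta^{3} e^{\frac{5 \theta^{2}}{2}} - 15 \theta \sqrt{4 \theta^{4} + 12 \theta^{2} + 3} e^{4} - 12 \sqrt{6} \theta e^{\frac{5 \theta^{2}}{2}}\right) e^{- \frac{5 \theta^{2}}{2}}}{3 \sqrt{4 \theta^{4} + 12 \theta^{2} + 3}}, which equals G'(\theta).

G(\theta) = \frac{- \sqrt{6} \sqrt{4 \theta^{4} + 12 \theta^{2} + 3} + 6 + 3 e^{4} e^{- \frac{5 \theta^{2}}{2}}}{3}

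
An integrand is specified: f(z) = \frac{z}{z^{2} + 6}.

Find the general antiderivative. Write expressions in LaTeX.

The substitution u = \frac{z^{2}}{2} + 3 works: f is exactly (dF/du)*(du/dz) for that inner function.
Check: d/dz[\frac{\log{\left(\frac{z^{2}}{2} + 3 \right)}}{2}] = \frac{z}{z^{2} + 6} = f(z).

F(z) = \frac{\log{\left(\frac{z^{2}}{2} + 3 \right)}}{2} + C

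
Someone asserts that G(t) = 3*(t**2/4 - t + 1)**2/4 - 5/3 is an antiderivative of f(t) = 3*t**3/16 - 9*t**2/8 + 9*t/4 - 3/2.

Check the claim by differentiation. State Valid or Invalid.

Valid. The derivative of G reproduces f.

d/dt[G] = 3*t**3/16 - 9*t**2/8 + 9*t/4 - 3/2
This equals f(t) exactly, so the claim holds.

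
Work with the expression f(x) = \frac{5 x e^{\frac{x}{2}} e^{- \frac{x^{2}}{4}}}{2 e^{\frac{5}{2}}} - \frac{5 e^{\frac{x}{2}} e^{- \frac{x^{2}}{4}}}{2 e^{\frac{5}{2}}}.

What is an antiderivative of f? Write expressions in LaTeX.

The substitution u = - \frac{x^{2}}{4} + \frac{x}{2} - \frac{5}{2} works: f is exactly (dF/du)*(du/dx) for that inner function.
Check: d/dx[- \frac{5 e^{\frac{x}{2}} e^{- \frac{x^{2}}{4}}}{e^{\frac{5}{2}}}] = \frac{\left(5 x e^{\frac{x}{2}} - 5 e^{\frac{x}{2}}\right) e^{- \frac{x^{2}}{4}}}{2 e^{\frac{5}{2}}}, which equals f(x).

An antiderivative is F(x) = - \frac{5 e^{\frac{x}{2}} e^{- \frac{x^{2}}{4}}}{e^{\frac{5}{2}}}.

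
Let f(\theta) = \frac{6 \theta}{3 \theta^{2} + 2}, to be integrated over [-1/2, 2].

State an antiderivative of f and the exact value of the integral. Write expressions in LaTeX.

f matches the chain-rule pattern g'(h)*h' with inner function h(\theta) = \frac{3 \theta^{2}}{2} + 1; substituting u = h(\theta) collapses the integral.
F(\theta) = \log{\left(\frac{3 \theta^{2}}{2} + 1 \right)} is an antiderivative of f.
Check: d/d\theta[\log{\left(\frac{3 \theta^{2}}{2} + 1 \right)}] = \frac{6 \theta}{3 \theta^{2} + 2} = f(\theta).
F(2) = \log{\left(7 \right)}; F(-1/2) = \log{\left(\frac{11}{8} \right)}.
Integral = F(2) - F(-1/2) = - \log{\left(\frac{11}{8} \right)} + \log{\left(7 \right)}.

Antiderivative: F(\theta) = \log{\left(\frac{3 \theta^{2}}{2} + 1 \right)}; value = - \log{\left(\frac{11}{8} \right)} + \log{\left(7 \right)}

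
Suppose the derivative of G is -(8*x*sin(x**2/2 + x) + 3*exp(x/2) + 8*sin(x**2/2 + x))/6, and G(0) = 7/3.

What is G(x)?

G(x) = -exp(x/2) + 4*cos(x**2/2 + x)/3 + 2

A first test for any G(x): its x-derivative must equal the given G'(x).
A general antiderivative is -exp(x/2) + 4*cos(x**2/2 + x)/3 + C.
The condition gives C = 7/3 - (1/3) = 2.
So G(x) = -exp(x/2) + 4*cos(x**2/2 + x)/3 + 2.
Check: d/dx[-exp(x/2) + 4*cos(x**2/2 + x)/3 + 2] = -4*x*sin(x**2/2 + x)/3 - exp(x/2)/2 - 4*sin(x**2/2 + x)/3, which equals G'(x).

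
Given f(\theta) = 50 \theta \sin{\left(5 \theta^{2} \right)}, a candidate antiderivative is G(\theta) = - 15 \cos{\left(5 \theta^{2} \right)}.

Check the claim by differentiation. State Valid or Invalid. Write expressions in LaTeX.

d/d\theta[G] = 150 \theta \sin{\left(5 \theta^{2} \right)}
d/d\theta[G] - f(\theta) = 100 \theta \sin{\left(5 \theta^{2} \right)} != 0.

Invalid: d/d\theta[G] - f = 100 \theta \sin{\left(5 \theta^{2} \right)}, which is not 0.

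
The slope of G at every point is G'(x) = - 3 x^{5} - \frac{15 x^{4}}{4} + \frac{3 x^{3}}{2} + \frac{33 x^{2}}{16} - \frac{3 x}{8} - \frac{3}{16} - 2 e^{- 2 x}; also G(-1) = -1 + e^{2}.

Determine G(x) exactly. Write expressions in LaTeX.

The integrand splits into summands that can be handled one at a time.
A general antiderivative is \frac{\left(- x^{2} - \frac{x}{2} + \frac{1}{2}\right)^{3}}{2} + e^{- 2 x} + C.
The condition gives C = -1 + e^{2} - (e^{2}) = -1.
So G(x) = - \frac{x^{6}}{2} - \frac{3 x^{5}}{4} + \frac{3 x^{4}}{8} + \frac{11 x^{3}}{16} - \frac{3 x^{2}}{16} - \frac{3 x}{16} - \frac{15}{16} + e^{- 2 x}.
Check: d/dx[- \frac{x^{6}}{2} - \frac{3 x^{5}}{4} + \frac{3 x^{4}}{8} + \frac{11 x^{3}}{16} - \frac{3 x^{2}}{16} - \frac{3 x}{16} - \frac{15}{16} + e^{- 2 x}] = \frac{\left(- 48 x^{5} e^{2 x} - 60 x^{4} e^{2 x} + 24 x^{3} e^{2 x} + 33 x^{2} e^{2 x} - 6 x e^{2 x} - 3 e^{2 x} - 32\right) e^{- 2 x}}{16}, which equals G'(x).

G(x) = - \frac{x^{6}}{2} - \frac{3 x^{5}}{4} + \frac{3 x^{4}}{8} + \frac{11 x^{3}}{16} - \frac{3 x^{2}}{16} - \frac{3 x}{16} - \frac{15}{16} + e^{- 2 x}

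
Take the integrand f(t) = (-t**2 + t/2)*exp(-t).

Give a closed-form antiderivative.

f has the shape u'v + uv' for u = t**2 + 3*t/2 + 3/2 and v = exp(-t) — it is the derivative of the product u*v.
Check: d/dt[(2*t**2 + 3*t + 3)*exp(-t)/2] = (-2*t**2 + t)*exp(-t)/2, which equals f(t).

An antiderivative is F(t) = (2*t**2 + 3*t + 3)*exp(-t)/2.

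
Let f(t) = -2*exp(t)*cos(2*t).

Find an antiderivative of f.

Any candidate F(t) must reproduce f(t) exactly when differentiated.
Check: d/dt[-4*exp(t)*sin(2*t)/5 - 2*exp(t)*cos(2*t)/5] = -2*exp(t)*cos(2*t) = f(t).

An antiderivative is F(t) = -4*exp(t)*sin(2*t)/5 - 2*exp(t)*cos(2*t)/5.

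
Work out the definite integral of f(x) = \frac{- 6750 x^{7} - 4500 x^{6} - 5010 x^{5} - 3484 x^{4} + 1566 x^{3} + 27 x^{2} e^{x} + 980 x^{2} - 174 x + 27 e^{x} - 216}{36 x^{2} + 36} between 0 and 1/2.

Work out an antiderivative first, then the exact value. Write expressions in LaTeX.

Antiderivative: F(x) = \frac{\left(- 15 x^{2} - 4 x + 3\right)^{3} + 81 e^{x} - 540 \operatorname{atan}{\left(x \right)}}{108}; value = - 5 \operatorname{atan}{\left(\frac{1}{2} \right)} - \frac{8243}{6912} + \frac{3 e^{\frac{1}{2}}}{4}

An antiderivative F(x) passes only if d/dx[F] lands on f(x) exactly.
F(x) = \frac{\left(- 15 x^{2} - 4 x + 3\right)^{3} + 81 e^{x} - 540 \operatorname{atan}{\left(x \right)}}{108} is an antiderivative of f.
Check: d/dx[\frac{\left(- 15 x^{2} - 4 x + 3\right)^{3} + 81 e^{x} - 540 \operatorname{atan}{\left(x \right)}}{108}] = \frac{- 6750 x^{7} - 4500 x^{6} - 5010 x^{5} - 3484 x^{4} + 1566 x^{3} + 27 x^{2} e^{x} + 980 x^{2} - 174 x + 27 e^{x} - 216}{36 x^{2} + 36} = f(x).
F(1/2) = - 5 \operatorname{atan}{\left(\frac{1}{2} \right)} - \frac{1331}{6912} + \frac{3 e^{\frac{1}{2}}}{4}; F(0) = 1.
Integral = F(1/2) - F(0) = - 5 \operatorname{atan}{\left(\frac{1}{2} \right)} - \frac{8243}{6912} + \frac{3 e^{\frac{1}{2}}}{4}.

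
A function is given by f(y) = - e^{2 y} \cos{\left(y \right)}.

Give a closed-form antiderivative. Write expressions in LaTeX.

An antiderivative is F(y) = - \frac{e^{2 y} \sin{\left(y \right)}}{5} - \frac{2 e^{2 y} \cos{\left(y \right)}}{5}.

Recover f(y) by differentiating a candidate F(y); any mismatch rules it out.
Check: d/dy[- \frac{e^{2 y} \sin{\left(y \right)}}{5} - \frac{2 e^{2 y} \cos{\left(y \right)}}{5}] = - e^{2 y} \cos{\left(y \right)} = f(y).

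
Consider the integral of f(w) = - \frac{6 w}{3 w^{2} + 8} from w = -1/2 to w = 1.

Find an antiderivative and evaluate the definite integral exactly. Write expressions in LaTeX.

Antiderivative: F(w) = - \log{\left(\frac{3 w^{2}}{2} + 4 \right)}; value = - \log{\left(\frac{11}{2} \right)} + \log{\left(\frac{35}{8} \right)}

The substitution u = \frac{3 w^{2}}{2} + 4 works: f is exactly (dF/du)*(du/dw) for that inner function.
F(w) = - \log{\left(\frac{3 w^{2}}{2} + 4 \right)} is an antiderivative of f.
Check: d/dw[- \log{\left(\frac{3 w^{2}}{2} + 4 \right)}] = - \frac{6 w}{3 w^{2} + 8} = f(w).
F(1) = - \log{\left(\frac{11}{2} \right)}; F(-1/2) = - \log{\left(\frac{35}{8} \right)}.
Integral = F(1) - F(-1/2) = - \log{\left(\frac{11}{2} \right)} + \log{\left(\frac{35}{8} \right)}.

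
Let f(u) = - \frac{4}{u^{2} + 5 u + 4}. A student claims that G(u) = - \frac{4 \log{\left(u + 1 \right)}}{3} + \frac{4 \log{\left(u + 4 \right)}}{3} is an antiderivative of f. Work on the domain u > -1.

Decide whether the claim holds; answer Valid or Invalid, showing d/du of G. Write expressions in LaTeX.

Valid. The derivative of G reproduces f.

d/du[G] = - \frac{4}{u^{2} + 5 u + 4}
This equals f(u) exactly, so the claim holds.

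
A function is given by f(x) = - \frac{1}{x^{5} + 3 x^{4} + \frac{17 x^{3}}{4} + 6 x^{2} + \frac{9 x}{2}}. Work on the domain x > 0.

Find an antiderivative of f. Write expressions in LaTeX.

An antiderivative is F(x) = \frac{- 578 \left(2 x + 3\right) \log{\left(x \right)} + 560 \left(2 x + 3\right) \log{\left(x + \frac{3}{2} \right)} + 9 \left(2 x + 3\right) \log{\left(x^{2} + 2 \right)} + 216 \sqrt{2} \left(2 x + 3\right) \operatorname{atan}{\left(\frac{\sqrt{2} x}{2} \right)} - 816}{2601 \left(2 x + 3\right)}.

Factor the denominator (x \left(2 x + 3\right)^{2} \left(x^{2} + 2\right)) and decompose: f = \frac{2 \left(x + 24\right)}{289 \left(x^{2} + 2\right)} + \frac{1120}{2601 \left(2 x + 3\right)} + \frac{32}{51 \left(2 x + 3\right)^{2}} - \frac{2}{9 x}; each piece integrates to a log, atan, or power term.
Check: d/dx[\frac{- 578 \left(2 x + 3\right) \log{\left(x \right)} + 560 \left(2 x + 3\right) \log{\left(x + \frac{3}{2} \right)} + 9 \left(2 x + 3\right) \log{\left(x^{2} + 2 \right)} + 216 \sqrt{2} \left(2 x + 3\right) \operatorname{atan}{\left(\frac{\sqrt{2} x}{2} \right)} - 816}{2601 \left(2 x + 3\right)}] = - \frac{4}{4 x^{5} + 12 x^{4} + 17 x^{3} + 24 x^{2} + 18 x}, which equals f(x).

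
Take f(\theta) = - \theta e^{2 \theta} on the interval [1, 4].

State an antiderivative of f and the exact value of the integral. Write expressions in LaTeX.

Antiderivative: F(\theta) = \frac{\left(1 - 2 \theta\right) e^{2 \theta}}{4}; value = - \frac{7 e^{8}}{4} + \frac{e^{2}}{4}

Recognize the product-rule pattern: f = u'v + uv' with u = \frac{1}{4} - \frac{\theta}{2}, v = e^{2 \theta}, so integration by parts undoes it.
F(\theta) = \frac{\left(1 - 2 \theta\right) e^{2 \theta}}{4} is an antiderivative of f.
Check: d/d\theta[\frac{\left(1 - 2 \theta\right) e^{2 \theta}}{4}] = - \theta e^{2 \theta} = f(\theta).
F(4) = - \frac{7 e^{8}}{4}; F(1) = - \frac{e^{2}}{4}.
Integral = F(4) - F(1) = - \frac{7 e^{8}}{4} + \frac{e^{2}}{4}.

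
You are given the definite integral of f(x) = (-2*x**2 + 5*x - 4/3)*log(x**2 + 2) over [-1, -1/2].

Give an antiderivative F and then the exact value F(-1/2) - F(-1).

A candidate is checked by its d/dx: the result must match f(x).
F(x) = (8*x**3 - 45*x**2 + 3*x*(-4*x**2 + 15*x - 8)*log(x**2 + 2) + 90*log(x**2 + 2))/18 is an antiderivative of f.
Check: d/dx[(8*x**3 - 45*x**2 + 3*x*(-4*x**2 + 15*x - 8)*log(x**2 + 2) + 90*log(x**2 + 2))/18] = -2*x**2*log(x**2 + 2) + 5*x*log(x**2 + 2) - 4*log(x**2 + 2)/3, which equals f(x).
F(-1/2) = -49/72 + 51*log(9/4)/8; F(-1) = -53/18 + 19*log(3)/2.
Integral = F(-1/2) - F(-1) = -19*log(3)/2 + 163/72 + 51*log(9/4)/8.

Antiderivative: F(x) = (8*x**3 - 45*x**2 + 3*x*(-4*x**2 + 15*x - 8)*log(x**2 + 2) + 90*log(x**2 + 2))/18; value = -19*log(3)/2 + 163/72 + 51*log(9/4)/8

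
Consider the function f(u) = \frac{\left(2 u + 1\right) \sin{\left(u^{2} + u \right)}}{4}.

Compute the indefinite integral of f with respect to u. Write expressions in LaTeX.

F(u) = - \frac{\cos{\left(u^{2} + u \right)}}{4} + C

f matches the chain-rule pattern g'(h)*h' with inner function h(u) = u^{2} + u; substituting w = h(u) collapses the integral.
Check: d/du[- \frac{\cos{\left(u^{2} + u \right)}}{4}] = \frac{u \sin{\left(u^{2} + u \right)}}{2} + \frac{\sin{\left(u^{2} + u \right)}}{4}, which equals f(u).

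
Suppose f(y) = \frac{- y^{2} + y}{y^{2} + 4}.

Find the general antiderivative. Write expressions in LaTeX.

A candidate is checked by its d/dy: the result must match f(y).
Check: d/dy[- y + \frac{\log{\left(y^{2} + 4 \right)}}{2} + 2 \operatorname{atan}{\left(\frac{y}{2} \right)}] = \frac{- y^{2} + y}{y^{2} + 4} = f(y).

F(y) = - y + \frac{\log{\left(y^{2} + 4 \right)}}{2} + 2 \operatorname{atan}{\left(\frac{y}{2} \right)} + C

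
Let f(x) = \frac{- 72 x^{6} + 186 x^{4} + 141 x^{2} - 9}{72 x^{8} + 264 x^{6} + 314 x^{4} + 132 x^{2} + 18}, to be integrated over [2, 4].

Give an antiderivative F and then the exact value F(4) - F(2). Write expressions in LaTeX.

A candidate is checked by its d/dx: the result must match f(x).
F(x) = \frac{3 x \left(2 x - 1\right) \left(2 x + 1\right)}{2 \left(2 x^{2} + 3\right) \left(3 x^{2} + 1\right)} is an antiderivative of f.
Check: d/dx[\frac{3 x \left(2 x - 1\right) \left(2 x + 1\right)}{2 \left(2 x^{2} + 3\right) \left(3 x^{2} + 1\right)}] = \frac{- 72 x^{6} + 186 x^{4} + 141 x^{2} - 9}{72 x^{8} + 264 x^{6} + 314 x^{4} + 132 x^{2} + 18} = f(x).
F(4) = \frac{54}{245}; F(2) = \frac{45}{143}.
Integral = F(4) - F(2) = - \frac{3303}{35035}.

Antiderivative: F(x) = \frac{3 x \left(2 x - 1\right) \left(2 x + 1\right)}{2 \left(2 x^{2} + 3\right) \left(3 x^{2} + 1\right)}; value = - \frac{3303}{35035}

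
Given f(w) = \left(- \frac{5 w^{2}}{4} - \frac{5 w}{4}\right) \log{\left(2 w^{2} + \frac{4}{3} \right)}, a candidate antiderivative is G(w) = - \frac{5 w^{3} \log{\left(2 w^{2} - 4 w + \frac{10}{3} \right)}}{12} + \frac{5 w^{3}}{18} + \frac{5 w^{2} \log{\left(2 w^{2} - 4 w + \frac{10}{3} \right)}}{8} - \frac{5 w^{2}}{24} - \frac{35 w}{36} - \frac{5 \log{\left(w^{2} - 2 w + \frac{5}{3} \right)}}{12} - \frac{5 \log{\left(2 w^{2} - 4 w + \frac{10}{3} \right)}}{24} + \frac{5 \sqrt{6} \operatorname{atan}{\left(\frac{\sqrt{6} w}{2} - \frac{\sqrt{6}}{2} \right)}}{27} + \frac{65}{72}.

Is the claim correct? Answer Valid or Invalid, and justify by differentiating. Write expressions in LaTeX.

Invalid: d/dw[G] - f = \frac{5 w^{2} \log{\left(w^{2} + \frac{2}{3} \right)}}{4} - \frac{5 w^{2} \log{\left(w^{2} - 2 w + \frac{5}{3} \right)}}{4} + \frac{5 w \log{\left(w^{2} + \frac{2}{3} \right)}}{4} + \frac{5 w \log{\left(w^{2} - 2 w + \frac{5}{3} \right)}}{4} + \frac{5 w \log{\left(2 \right)}}{2}, which is not 0.

d/dw[G] = - \frac{5 w^{2} \log{\left(w^{2} - 2 w + \frac{5}{3} \right)}}{4} - \frac{5 w^{2} \log{\left(2 \right)}}{4} + \frac{5 w \log{\left(w^{2} - 2 w + \frac{5}{3} \right)}}{4} + \frac{5 w \log{\left(2 \right)}}{4}
d/dw[G] - f(w) = \frac{5 w^{2} \log{\left(w^{2} + \frac{2}{3} \right)}}{4} - \frac{5 w^{2} \log{\left(w^{2} - 2 w + \frac{5}{3} \right)}}{4} + \frac{5 w \log{\left(w^{2} + \frac{2}{3} \right)}}{4} + \frac{5 w \log{\left(w^{2} - 2 w + \frac{5}{3} \right)}}{4} + \frac{5 w \log{\left(2 \right)}}{2} != 0.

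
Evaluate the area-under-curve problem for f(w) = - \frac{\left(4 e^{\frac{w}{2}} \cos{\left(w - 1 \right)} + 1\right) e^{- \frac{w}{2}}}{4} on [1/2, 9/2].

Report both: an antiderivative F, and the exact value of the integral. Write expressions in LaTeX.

Antiderivative: F(w) = - \frac{\left(2 e^{\frac{w}{2}} \sin{\left(w - 1 \right)} - 1\right) e^{- \frac{w}{2}}}{2}; value = - \sin{\left(\frac{1}{2} \right)} - \frac{1}{2 e^{\frac{1}{4}}} + \frac{1}{2 e^{\frac{9}{4}}} - \sin{\left(\frac{7}{2} \right)}

A first test for any F(w): its w-derivative must equal f(w) identically.
F(w) = - \frac{\left(2 e^{\frac{w}{2}} \sin{\left(w - 1 \right)} - 1\right) e^{- \frac{w}{2}}}{2} is an antiderivative of f.
Check: d/dw[- \frac{\left(2 e^{\frac{w}{2}} \sin{\left(w - 1 \right)} - 1\right) e^{- \frac{w}{2}}}{2}] = \frac{\left(- 4 e^{\frac{w}{2}} \cos{\left(w - 1 \right)} - 1\right) e^{- \frac{w}{2}}}{4}, which equals f(w).
F(9/2) = \frac{1}{2 e^{\frac{9}{4}}} - \sin{\left(\frac{7}{2} \right)}; F(1/2) = \frac{1}{2 e^{\frac{1}{4}}} + \sin{\left(\frac{1}{2} \right)}.
Integral = F(9/2) - F(1/2) = - \sin{\left(\frac{1}{2} \right)} - \frac{1}{2 e^{\frac{1}{4}}} + \frac{1}{2 e^{\frac{9}{4}}} - \sin{\left(\frac{7}{2} \right)}.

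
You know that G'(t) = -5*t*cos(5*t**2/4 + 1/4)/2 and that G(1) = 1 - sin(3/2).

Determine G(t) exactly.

The substitution u = 5*t**2/4 + 1/4 works: G'(t) is exactly (dG/du)*(du/dt) for that inner function.
A general antiderivative is -sin(5*t**2/4 + 1/4) + C.
The condition gives C = 1 - sin(3/2) - (-sin(3/2)) = 1.
So G(t) = 1 - sin(5*t**2/4 + 1/4).
Check: d/dt[1 - sin(5*t**2/4 + 1/4)] = -5*t*cos(5*t**2/4 + 1/4)/2 = G'(t).

G(t) = 1 - sin(5*t**2/4 + 1/4)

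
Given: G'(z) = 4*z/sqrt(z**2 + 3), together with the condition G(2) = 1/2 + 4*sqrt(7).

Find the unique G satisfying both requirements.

G(z) = (8*sqrt(z**2 + 3) + 1)/2

The substitution u = z**2 + 3 works: G'(z) is exactly (dG/du)*(du/dz) for that inner function.
A general antiderivative is 4*sqrt(z**2 + 3) + C.
The condition gives C = 1/2 + 4*sqrt(7) - (4*sqrt(7)) = 1/2.
So G(z) = (8*sqrt(z**2 + 3) + 1)/2.
Check: d/dz[(8*sqrt(z**2 + 3) + 1)/2] = 4*z/sqrt(z**2 + 3) = G'(z).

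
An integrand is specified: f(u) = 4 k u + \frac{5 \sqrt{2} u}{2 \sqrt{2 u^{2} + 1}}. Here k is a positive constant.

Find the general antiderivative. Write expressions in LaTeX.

The integrand splits into summands that can be handled one at a time.
Check: d/du[2 k u^{2} + \frac{5 \sqrt{4 u^{2} + 2}}{4}] = \frac{8 k u \sqrt{2 u^{2} + 1} + 5 \sqrt{2} u}{2 \sqrt{2 u^{2} + 1}}, which equals f(u).

F(u) = 2 k u^{2} + \frac{5 \sqrt{4 u^{2} + 2}}{4} + C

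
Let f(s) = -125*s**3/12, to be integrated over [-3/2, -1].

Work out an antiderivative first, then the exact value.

Since d/ds undoes antidifferentiation here, F'(s) = f(s) is required of F(s).
F(s) = -125*s**4/48 is an antiderivative of f.
Check: d/ds[-125*s**4/48] = -125*s**3/12 = f(s).
F(-1) = -125/48; F(-3/2) = -3375/256.
Integral = F(-1) - F(-3/2) = 8125/768.

Antiderivative: F(s) = -125*s**4/48; value = 8125/768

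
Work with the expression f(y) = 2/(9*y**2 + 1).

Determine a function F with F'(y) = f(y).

An antiderivative is F(y) = 2*atan(3*y)/3.

For F(y) to be correct the identity F'(y) - f(y) = 0 must hold.
Check: d/dy[2*atan(3*y)/3] = 2/(9*y**2 + 1) = f(y).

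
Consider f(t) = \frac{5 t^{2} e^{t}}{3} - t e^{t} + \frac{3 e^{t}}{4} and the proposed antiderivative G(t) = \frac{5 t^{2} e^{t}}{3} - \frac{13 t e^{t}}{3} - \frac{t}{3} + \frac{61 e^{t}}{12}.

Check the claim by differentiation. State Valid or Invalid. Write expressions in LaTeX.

d/dt[G] = \frac{5 t^{2} e^{t}}{3} - t e^{t} + \frac{3 e^{t}}{4} - \frac{1}{3}
d/dt[G] - f(t) = - \frac{1}{3} != 0.

Invalid: d/dt[G] - f = - \frac{1}{3}, which is not 0.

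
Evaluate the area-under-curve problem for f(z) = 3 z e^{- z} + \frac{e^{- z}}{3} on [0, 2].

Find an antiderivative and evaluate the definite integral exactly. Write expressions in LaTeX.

Antiderivative: F(z) = \frac{\left(- 9 z - 10\right) e^{- z}}{3}; value = \frac{10}{3} - \frac{28}{3 e^{2}}

f has the shape u'v + uv' for u = - 3 z - \frac{10}{3} and v = e^{- z} — it is the derivative of the product u*v.
F(z) = \frac{\left(- 9 z - 10\right) e^{- z}}{3} is an antiderivative of f.
Check: d/dz[\frac{\left(- 9 z - 10\right) e^{- z}}{3}] = \frac{\left(9 z + 1\right) e^{- z}}{3}, which equals f(z).
F(2) = - \frac{28}{3 e^{2}}; F(0) = - \frac{10}{3}.
Integral = F(2) - F(0) = \frac{10}{3} - \frac{28}{3 e^{2}}.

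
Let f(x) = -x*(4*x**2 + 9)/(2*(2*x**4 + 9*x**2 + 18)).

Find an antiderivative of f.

An antiderivative is F(x) = -log(x**4/3 + 3*x**2/2 + 3)/4.

f matches the chain-rule pattern g'(h)*h' with inner function h(x) = x**4/3 + 3*x**2/2 + 3; substituting u = h(x) collapses the integral.
Check: d/dx[-log(x**4/3 + 3*x**2/2 + 3)/4] = (-4*x**3 - 9*x)/(4*x**4 + 18*x**2 + 36), which equals f(x).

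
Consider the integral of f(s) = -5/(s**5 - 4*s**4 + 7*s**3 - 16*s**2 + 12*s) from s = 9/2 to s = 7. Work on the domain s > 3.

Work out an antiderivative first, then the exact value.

Antiderivative: F(s) = -5*log(s)/12 - 5*log(s - 3)/78 + log(s - 1)/2 - log(s**2 + 4)/104 - 2*atan(s/2)/13; value = -5*log(7)/12 - log(7/2)/2 - 2*atan(7/2)/13 - 5*log(4)/78 - log(53)/104 + 5*log(3/2)/78 + log(97/4)/104 + 2*atan(9/4)/13 + 5*log(9/2)/12 + log(6)/2

Factor the denominator (s*(s - 3)*(s - 1)*(s**2 + 4)) and decompose: f = -(s + 16)/(52*(s**2 + 4)) + 1/(2*(s - 1)) - 5/(78*(s - 3)) - 5/(12*s); each piece integrates to a log, atan, or power term.
F(s) = -5*log(s)/12 - 5*log(s - 3)/78 + log(s - 1)/2 - log(s**2 + 4)/104 - 2*atan(s/2)/13 is an antiderivative of f.
Check: d/ds[-5*log(s)/12 - 5*log(s - 3)/78 + log(s - 1)/2 - log(s**2 + 4)/104 - 2*atan(s/2)/13] = -5/(s**5 - 4*s**4 + 7*s**3 - 16*s**2 + 12*s) = f(s).
F(7) = -5*log(7)/12 - 2*atan(7/2)/13 - 5*log(4)/78 - log(53)/104 + log(6)/2; F(9/2) = -5*log(9/2)/12 - 2*atan(9/4)/13 - log(97/4)/104 - 5*log(3/2)/78 + log(7/2)/2.
Integral = F(7) - F(9/2) = -5*log(7)/12 - log(7/2)/2 - 2*atan(7/2)/13 - 5*log(4)/78 - log(53)/104 + 5*log(3/2)/78 + log(97/4)/104 + 2*atan(9/4)/13 + 5*log(9/2)/12 + log(6)/2.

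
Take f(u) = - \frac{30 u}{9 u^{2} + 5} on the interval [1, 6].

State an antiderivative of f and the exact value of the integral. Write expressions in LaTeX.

Antiderivative: F(u) = - \frac{5 \log{\left(3 u^{2} + \frac{5}{3} \right)}}{3}; value = - \frac{5 \log{\left(\frac{329}{3} \right)}}{3} + \frac{5 \log{\left(\frac{14}{3} \right)}}{3}

f matches the chain-rule pattern g'(h)*h' with inner function h(u) = 3 u^{2} + \frac{5}{3}; substituting w = h(u) collapses the integral.
F(u) = - \frac{5 \log{\left(3 u^{2} + \frac{5}{3} \right)}}{3} is an antiderivative of f.
Check: d/du[- \frac{5 \log{\left(3 u^{2} + \frac{5}{3} \right)}}{3}] = - \frac{30 u}{9 u^{2} + 5} = f(u).
F(6) = - \frac{5 \log{\left(\frac{329}{3} \right)}}{3}; F(1) = - \frac{5 \log{\left(\frac{14}{3} \right)}}{3}.
Integral = F(6) - F(1) = - \frac{5 \log{\left(\frac{329}{3} \right)}}{3} + \frac{5 \log{\left(\frac{14}{3} \right)}}{3}.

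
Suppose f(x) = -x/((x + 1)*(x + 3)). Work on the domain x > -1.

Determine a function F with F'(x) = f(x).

An antiderivative is F(x) = log(x + 1)/2 - 3*log(x + 3)/2.

The denominator factors as (x + 1)*(x + 3); partial fractions split f into directly integrable pieces: -3/(2*(x + 3)) + 1/(2*(x + 1)).
Check: d/dx[log(x + 1)/2 - 3*log(x + 3)/2] = -x/(x**2 + 4*x + 3), which equals f(x).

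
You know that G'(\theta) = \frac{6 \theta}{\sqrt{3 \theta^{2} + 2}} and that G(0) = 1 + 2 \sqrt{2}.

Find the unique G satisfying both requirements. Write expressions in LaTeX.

The substitution u = 3 \theta^{2} + 2 works: G'(\theta) is exactly (dG/du)*(du/d\theta) for that inner function.
A general antiderivative is 2 \sqrt{3 \theta^{2} + 2} + C.
The condition gives C = 1 + 2 \sqrt{2} - (2 \sqrt{2}) = 1.
So G(\theta) = 2 \sqrt{3 \theta^{2} + 2} + 1.
Check: d/d\theta[2 \sqrt{3 \theta^{2} + 2} + 1] = \frac{6 \theta}{\sqrt{3 \theta^{2} + 2}} = G'(\theta).

G(\theta) = 2 \sqrt{3 \theta^{2} + 2} + 1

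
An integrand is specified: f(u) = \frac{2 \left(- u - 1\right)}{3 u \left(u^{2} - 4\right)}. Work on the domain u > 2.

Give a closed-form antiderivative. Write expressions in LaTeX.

Factor the denominator (3 u \left(u - 2\right) \left(u + 2\right)) and decompose: f = \frac{1}{12 \left(u + 2\right)} - \frac{1}{4 \left(u - 2\right)} + \frac{1}{6 u}; each piece integrates to a log, atan, or power term.
Check: d/du[\frac{2 \log{\left(u \right)} - 3 \log{\left(u - 2 \right)} + \log{\left(u + 2 \right)}}{12}] = \frac{- 2 u - 2}{3 u^{3} - 12 u}, which equals f(u).

An antiderivative is F(u) = \frac{2 \log{\left(u \right)} - 3 \log{\left(u - 2 \right)} + \log{\left(u + 2 \right)}}{12}.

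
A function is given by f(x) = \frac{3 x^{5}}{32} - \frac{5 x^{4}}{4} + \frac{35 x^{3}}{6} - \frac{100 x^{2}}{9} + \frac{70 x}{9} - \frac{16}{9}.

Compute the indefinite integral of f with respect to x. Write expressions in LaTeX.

F(x) = \frac{x^{6}}{64} - \frac{x^{5}}{4} + \frac{35 x^{4}}{24} - \frac{100 x^{3}}{27} + \frac{35 x^{2}}{9} - \frac{16 x}{9} + C

f matches the chain-rule pattern g'(h)*h' with inner function h(x) = \frac{x^{2}}{4} - \frac{4 x}{3} + \frac{2}{3}; substituting u = h(x) collapses the integral.
Check: d/dx[\frac{x^{6}}{64} - \frac{x^{5}}{4} + \frac{35 x^{4}}{24} - \frac{100 x^{3}}{27} + \frac{35 x^{2}}{9} - \frac{16 x}{9}] = \frac{3 x^{5}}{32} - \frac{5 x^{4}}{4} + \frac{35 x^{3}}{6} - \frac{100 x^{2}}{9} + \frac{70 x}{9} - \frac{16}{9} = f(x).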